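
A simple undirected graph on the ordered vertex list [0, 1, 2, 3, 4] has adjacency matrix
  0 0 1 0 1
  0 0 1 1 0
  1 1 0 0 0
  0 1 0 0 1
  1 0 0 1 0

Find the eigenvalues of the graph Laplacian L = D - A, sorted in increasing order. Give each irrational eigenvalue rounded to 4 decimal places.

Each diagonal entry of L is the vertex degree and each off-diagonal entry is -1 where an edge is present, 0 otherwise; in the order [0, 1, 2, 3, 4] the diagonal is [2, 2, 2, 2, 2]. L is symmetric positive semidefinite, so every eigenvalue is real and nonnegative. The single zero eigenvalue shows the graph is connected. By the matrix-tree theorem the graph has (1/5) * product of the nonzero eigenvalues = 5 spanning trees. The eigenvalues sum to 10, which equals trace(L) = 2|E|.

[0, 1.3820, 1.3820, 3.6180, 3.6180]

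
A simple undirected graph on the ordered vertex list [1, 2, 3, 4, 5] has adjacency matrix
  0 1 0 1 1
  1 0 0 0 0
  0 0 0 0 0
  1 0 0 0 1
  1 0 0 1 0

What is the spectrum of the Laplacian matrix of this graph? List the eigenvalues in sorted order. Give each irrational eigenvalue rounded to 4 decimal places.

[0, 0, 1, 3, 4]

With the vertex order [1, 2, 3, 4, 5], the degrees are [3, 1, 0, 2, 2], giving D = diag(3, 1, 0, 2, 2) and L = D - A. Since every row of L sums to 0, the all-ones vector is in the kernel and 0 is an eigenvalue. The 2 zero eigenvalues correspond to the 2 connected components. The largest eigenvalue, 4, is at most the vertex count 5. There are 2 zeros in the spectrum, matching the 2 components.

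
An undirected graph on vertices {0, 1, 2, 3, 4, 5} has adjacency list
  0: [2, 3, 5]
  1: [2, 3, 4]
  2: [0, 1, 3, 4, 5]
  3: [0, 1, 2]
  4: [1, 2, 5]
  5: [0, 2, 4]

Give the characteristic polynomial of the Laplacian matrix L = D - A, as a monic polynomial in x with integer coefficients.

x^6 - 20x^5 + 155x^4 - 580x^3 + 1045x^2 - 726x

With the vertex order [0, 1, 2, 3, 4, 5], the degrees are [3, 3, 5, 3, 3, 3], giving D = diag(3, 3, 5, 3, 3, 3) and L = D - A. Computing det(xI - L) by cofactor expansion (or equivalently via sum-over-permutations) gives x^6 - 20x^5 + 155x^4 - 580x^3 + 1045x^2 - 726x. The coefficient of x^5 equals -trace(L) = -20, matching the sum of degrees. By the matrix-tree theorem the graph has (1/6) * product of the nonzero eigenvalues = 121 spanning trees. The eigenvalues sum to 20, which equals trace(L) = 2|E|.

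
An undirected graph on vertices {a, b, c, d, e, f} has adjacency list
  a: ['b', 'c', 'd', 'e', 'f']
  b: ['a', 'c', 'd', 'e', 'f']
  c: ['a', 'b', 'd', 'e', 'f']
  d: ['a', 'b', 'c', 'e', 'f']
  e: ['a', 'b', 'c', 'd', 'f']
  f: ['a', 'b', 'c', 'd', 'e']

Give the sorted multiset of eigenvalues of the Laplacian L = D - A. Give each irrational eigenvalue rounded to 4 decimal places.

Each diagonal entry of L is the vertex degree and each off-diagonal entry is -1 where an edge is present, 0 otherwise; in the order [a, b, c, d, e, f] the diagonal is [5, 5, 5, 5, 5, 5]. L is symmetric positive semidefinite, so every eigenvalue is real and nonnegative. The single zero eigenvalue shows the graph is connected. There is one zero in the spectrum, matching the 1 component. The largest eigenvalue, 6, is at most the vertex count 6.

[0, 6, 6, 6, 6, 6]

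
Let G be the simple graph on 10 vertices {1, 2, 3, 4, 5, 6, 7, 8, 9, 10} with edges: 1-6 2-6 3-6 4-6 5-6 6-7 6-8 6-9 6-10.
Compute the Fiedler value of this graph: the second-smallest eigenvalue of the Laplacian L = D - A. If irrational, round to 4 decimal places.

Reading degrees in the order [1, 2, 3, 4, 5, 6, 7, 8, 9, 10] gives [1, 1, 1, 1, 1, 9, 1, 1, 1, 1]; set D = diag(1, 1, 1, 1, 1, 9, 1, 1, 1, 1) and form L = D - A. Computing the eigenvalues of L and sorting gives [0, 1, 1, 1, 1, 1, 1, 1, 1, 10]. The Fiedler value lambda_2 = 1 is strictly positive, so the graph is connected. By the matrix-tree theorem the graph has (1/10) * product of the nonzero eigenvalues = 1 spanning tree. The eigenvalues sum to 18, which equals trace(L) = 2|E|.

1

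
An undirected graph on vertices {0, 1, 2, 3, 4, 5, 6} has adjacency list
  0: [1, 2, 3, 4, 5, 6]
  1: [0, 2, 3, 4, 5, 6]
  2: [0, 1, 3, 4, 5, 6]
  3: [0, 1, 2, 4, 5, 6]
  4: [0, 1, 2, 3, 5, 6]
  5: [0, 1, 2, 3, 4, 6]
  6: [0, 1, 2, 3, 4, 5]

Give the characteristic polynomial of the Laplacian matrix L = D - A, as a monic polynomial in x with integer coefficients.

Each diagonal entry of L is the vertex degree and each off-diagonal entry is -1 where an edge is present, 0 otherwise; in the order [0, 1, 2, 3, 4, 5, 6] the diagonal is [6, 6, 6, 6, 6, 6, 6]. L has integer entries, so p(x) = det(xI - L) has integer coefficients. Expanding the determinant yields x^7 - 42x^6 + 735x^5 - 6860x^4 + 36015x^3 - 100842x^2 + 117649x. Since p(0) = det(-L) = 0, x divides p(x). By the matrix-tree theorem the graph has (1/7) * product of the nonzero eigenvalues = 16807 spanning trees.

x^7 - 42x^6 + 735x^5 - 6860x^4 + 36015x^3 - 100842x^2 + 117649x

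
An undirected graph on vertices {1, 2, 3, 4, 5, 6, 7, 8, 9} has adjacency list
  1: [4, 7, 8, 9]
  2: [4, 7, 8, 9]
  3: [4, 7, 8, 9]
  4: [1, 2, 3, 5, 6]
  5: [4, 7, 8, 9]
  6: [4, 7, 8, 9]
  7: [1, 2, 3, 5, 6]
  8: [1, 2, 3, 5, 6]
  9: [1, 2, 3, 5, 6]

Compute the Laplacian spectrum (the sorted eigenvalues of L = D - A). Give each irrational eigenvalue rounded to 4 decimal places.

[0, 4, 4, 4, 4, 5, 5, 5, 9]

With the vertex order [1, 2, 3, 4, 5, 6, 7, 8, 9], the degrees are [4, 4, 4, 5, 4, 4, 5, 5, 5], giving D = diag(4, 4, 4, 5, 4, 4, 5, 5, 5) and L = D - A. The multiplicity of 0 as a Laplacian eigenvalue equals the number of connected components. The single zero eigenvalue shows the graph is connected. There is one zero in the spectrum, matching the 1 component. The largest eigenvalue, 9, is at most the vertex count 9.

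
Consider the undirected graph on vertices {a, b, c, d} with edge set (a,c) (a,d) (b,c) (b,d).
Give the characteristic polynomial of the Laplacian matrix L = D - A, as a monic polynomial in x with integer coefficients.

x^4 - 8x^3 + 20x^2 - 16x

Reading degrees in the order [a, b, c, d] gives [2, 2, 2, 2]; set D = diag(2, 2, 2, 2) and form L = D - A. L has integer entries, so p(x) = det(xI - L) has integer coefficients. Expanding the determinant yields x^4 - 8x^3 + 20x^2 - 16x. The constant term is 0 because L is singular (the all-ones vector lies in its kernel). By the matrix-tree theorem the graph has (1/4) * product of the nonzero eigenvalues = 4 spanning trees.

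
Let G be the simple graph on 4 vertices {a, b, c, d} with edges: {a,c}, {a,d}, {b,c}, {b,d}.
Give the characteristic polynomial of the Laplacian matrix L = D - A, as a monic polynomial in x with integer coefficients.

x^4 - 8x^3 + 20x^2 - 16x

Each diagonal entry of L is the vertex degree and each off-diagonal entry is -1 where an edge is present, 0 otherwise; in the order [a, b, c, d] the diagonal is [2, 2, 2, 2]. L has integer entries, so p(x) = det(xI - L) has integer coefficients. Expanding the determinant yields x^4 - 8x^3 + 20x^2 - 16x. The coefficient of x^3 equals -trace(L) = -8, matching the sum of degrees. There is one zero in the spectrum, matching the 1 component.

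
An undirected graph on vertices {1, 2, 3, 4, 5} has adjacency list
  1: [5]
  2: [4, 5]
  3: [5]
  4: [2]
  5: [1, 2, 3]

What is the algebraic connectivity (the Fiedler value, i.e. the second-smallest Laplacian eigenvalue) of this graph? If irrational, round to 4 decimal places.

Each diagonal entry of L is the vertex degree and each off-diagonal entry is -1 where an edge is present, 0 otherwise; in the order [1, 2, 3, 4, 5] the diagonal is [1, 2, 1, 1, 3]. The smallest Laplacian eigenvalue is always 0. The next one, lambda_2 = 0.5188, measures how hard the graph is to disconnect: larger values mean better connectivity. There is one zero in the spectrum, matching the 1 component.

0.5188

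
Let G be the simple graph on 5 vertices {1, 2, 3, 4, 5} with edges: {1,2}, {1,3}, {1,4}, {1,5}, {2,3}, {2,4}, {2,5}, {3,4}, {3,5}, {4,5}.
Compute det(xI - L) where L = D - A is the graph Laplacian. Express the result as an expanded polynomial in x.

With the vertex order [1, 2, 3, 4, 5], the degrees are [4, 4, 4, 4, 4], giving D = diag(4, 4, 4, 4, 4) and L = D - A. Computing det(xI - L) by cofactor expansion (or equivalently via sum-over-permutations) gives x^5 - 20x^4 + 150x^3 - 500x^2 + 625x. Since p(0) = det(-L) = 0, x divides p(x). By the matrix-tree theorem the graph has (1/5) * product of the nonzero eigenvalues = 125 spanning trees.

x^5 - 20x^4 + 150x^3 - 500x^2 + 625x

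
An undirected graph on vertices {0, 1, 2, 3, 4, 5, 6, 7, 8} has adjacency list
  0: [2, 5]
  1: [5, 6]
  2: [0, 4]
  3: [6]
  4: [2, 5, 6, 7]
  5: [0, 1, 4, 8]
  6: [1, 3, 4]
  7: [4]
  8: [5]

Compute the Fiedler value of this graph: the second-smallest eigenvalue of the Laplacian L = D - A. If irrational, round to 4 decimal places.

Reading degrees in the order [0, 1, 2, 3, 4, 5, 6, 7, 8] gives [2, 2, 2, 1, 4, 4, 3, 1, 1]; set D = diag(2, 2, 2, 1, 4, 4, 3, 1, 1) and form L = D - A. The sorted Laplacian eigenvalues are [0, 0.5551, 0.7161, 1, 1.5061, 2.5917, 3.5225, 4.1334, 5.9750]; the algebraic connectivity is the second entry, 0.5551. By the matrix-tree theorem the graph has (1/9) * product of the nonzero eigenvalues = 15 spanning trees.

0.5551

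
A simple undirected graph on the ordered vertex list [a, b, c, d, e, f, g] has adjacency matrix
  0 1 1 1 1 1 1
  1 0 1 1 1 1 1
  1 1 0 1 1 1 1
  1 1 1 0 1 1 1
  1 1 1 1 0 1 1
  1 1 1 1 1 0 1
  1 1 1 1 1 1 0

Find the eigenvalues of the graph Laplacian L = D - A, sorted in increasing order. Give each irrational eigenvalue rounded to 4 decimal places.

[0, 7, 7, 7, 7, 7, 7]

With the vertex order [a, b, c, d, e, f, g], the degrees are [6, 6, 6, 6, 6, 6, 6], giving D = diag(6, 6, 6, 6, 6, 6, 6) and L = D - A. L is symmetric positive semidefinite, so every eigenvalue is real and nonnegative. The single zero eigenvalue shows the graph is connected. By the matrix-tree theorem the graph has (1/7) * product of the nonzero eigenvalues = 16807 spanning trees.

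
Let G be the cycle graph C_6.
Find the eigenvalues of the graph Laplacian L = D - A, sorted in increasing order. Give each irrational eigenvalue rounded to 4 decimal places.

[0, 1, 1, 3, 3, 4]

The graph has 6 vertices and degree multiset [2, 2, 2, 2, 2, 2]; D is the diagonal matrix of degrees and L = D - A. Since every row of L sums to 0, the all-ones vector is in the kernel and 0 is an eigenvalue. The single zero eigenvalue shows the graph is connected.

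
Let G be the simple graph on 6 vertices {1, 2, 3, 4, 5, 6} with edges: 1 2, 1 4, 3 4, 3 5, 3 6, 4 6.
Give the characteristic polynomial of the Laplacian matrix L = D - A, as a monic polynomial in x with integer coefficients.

Each diagonal entry of L is the vertex degree and each off-diagonal entry is -1 where an edge is present, 0 otherwise; in the order [1, 2, 3, 4, 5, 6] the diagonal is [2, 1, 3, 3, 1, 2]. Computing det(xI - L) by cofactor expansion (or equivalently via sum-over-permutations) gives x^6 - 12x^5 + 52x^4 - 98x^3 + 76x^2 - 18x. The constant term is 0 because L is singular (the all-ones vector lies in its kernel). There is one zero in the spectrum, matching the 1 component.

x^6 - 12x^5 + 52x^4 - 98x^3 + 76x^2 - 18x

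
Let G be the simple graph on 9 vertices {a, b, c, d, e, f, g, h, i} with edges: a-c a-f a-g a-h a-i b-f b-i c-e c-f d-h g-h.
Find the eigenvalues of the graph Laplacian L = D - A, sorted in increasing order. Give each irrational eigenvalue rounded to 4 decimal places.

[0, 0.4636, 0.7257, 1.3857, 2.1683, 2.7955, 3.8448, 4.3900, 6.2263]

With the vertex order [a, b, c, d, e, f, g, h, i], the degrees are [5, 2, 3, 1, 1, 3, 2, 3, 2], giving D = diag(5, 2, 3, 1, 1, 3, 2, 3, 2) and L = D - A. Since every row of L sums to 0, the all-ones vector is in the kernel and 0 is an eigenvalue. The single zero eigenvalue shows the graph is connected. There is one zero in the spectrum, matching the 1 component.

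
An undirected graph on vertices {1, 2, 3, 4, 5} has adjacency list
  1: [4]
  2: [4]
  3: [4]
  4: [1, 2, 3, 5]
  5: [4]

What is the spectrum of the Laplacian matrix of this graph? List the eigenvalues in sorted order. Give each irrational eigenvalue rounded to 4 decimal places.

Reading degrees in the order [1, 2, 3, 4, 5] gives [1, 1, 1, 4, 1]; set D = diag(1, 1, 1, 4, 1) and form L = D - A. L is symmetric positive semidefinite, so every eigenvalue is real and nonnegative. The single zero eigenvalue shows the graph is connected.

[0, 1, 1, 1, 5]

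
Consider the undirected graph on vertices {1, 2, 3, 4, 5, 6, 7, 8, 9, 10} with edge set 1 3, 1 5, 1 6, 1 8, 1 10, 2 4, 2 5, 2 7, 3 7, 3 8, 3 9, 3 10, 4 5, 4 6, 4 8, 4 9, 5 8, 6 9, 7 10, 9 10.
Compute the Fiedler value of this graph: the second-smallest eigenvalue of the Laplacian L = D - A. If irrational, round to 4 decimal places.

With the vertex order [1, 2, 3, 4, 5, 6, 7, 8, 9, 10], the degrees are [5, 3, 5, 5, 4, 3, 3, 4, 4, 4], giving D = diag(5, 3, 5, 5, 4, 3, 3, 4, 4, 4) and L = D - A. Computing the eigenvalues of L and sorting gives [0, 1.9629, 2.0457, 2.8100, 4.0456, 4.5444, 5.2436, 5.7412, 6.7000, 6.9066]. The Fiedler value lambda_2 = 1.9629 is strictly positive, so the graph is connected. By the matrix-tree theorem the graph has (1/10) * product of the nonzero eigenvalues = 28899 spanning trees.

1.9629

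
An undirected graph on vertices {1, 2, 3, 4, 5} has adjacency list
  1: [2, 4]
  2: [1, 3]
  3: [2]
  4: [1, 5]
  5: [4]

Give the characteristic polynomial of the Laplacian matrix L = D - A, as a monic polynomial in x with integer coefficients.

x^5 - 8x^4 + 21x^3 - 20x^2 + 5x

With the vertex order [1, 2, 3, 4, 5], the degrees are [2, 2, 1, 2, 1], giving D = diag(2, 2, 1, 2, 1) and L = D - A. L has integer entries, so p(x) = det(xI - L) has integer coefficients. Expanding the determinant yields x^5 - 8x^4 + 21x^3 - 20x^2 + 5x. The coefficient of x^4 equals -trace(L) = -8, matching the sum of degrees. There is one zero in the spectrum, matching the 1 component.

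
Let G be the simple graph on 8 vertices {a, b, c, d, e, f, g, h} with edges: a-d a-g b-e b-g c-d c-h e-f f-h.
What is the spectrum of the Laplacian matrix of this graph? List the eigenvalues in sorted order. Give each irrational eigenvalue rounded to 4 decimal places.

With the vertex order [a, b, c, d, e, f, g, h], the degrees are [2, 2, 2, 2, 2, 2, 2, 2], giving D = diag(2, 2, 2, 2, 2, 2, 2, 2) and L = D - A. Diagonalising L (or applying a numerical eigensolver to the 8x8 matrix) gives the spectrum above. The single zero eigenvalue shows the graph is connected. There is one zero in the spectrum, matching the 1 component. The largest eigenvalue, 4, is at most the vertex count 8.

[0, 0.5858, 0.5858, 2, 2, 3.4142, 3.4142, 4]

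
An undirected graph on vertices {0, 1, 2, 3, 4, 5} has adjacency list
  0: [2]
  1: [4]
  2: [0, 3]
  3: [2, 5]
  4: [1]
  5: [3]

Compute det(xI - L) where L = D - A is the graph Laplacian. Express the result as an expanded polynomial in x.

x^6 - 8x^5 + 22x^4 - 24x^3 + 8x^2

With the vertex order [0, 1, 2, 3, 4, 5], the degrees are [1, 1, 2, 2, 1, 1], giving D = diag(1, 1, 2, 2, 1, 1) and L = D - A. L has integer entries, so p(x) = det(xI - L) has integer coefficients. Expanding the determinant yields x^6 - 8x^5 + 22x^4 - 24x^3 + 8x^2. The coefficient of x^5 equals -trace(L) = -8, matching the sum of degrees. The eigenvalues sum to 8, which equals trace(L) = 2|E|.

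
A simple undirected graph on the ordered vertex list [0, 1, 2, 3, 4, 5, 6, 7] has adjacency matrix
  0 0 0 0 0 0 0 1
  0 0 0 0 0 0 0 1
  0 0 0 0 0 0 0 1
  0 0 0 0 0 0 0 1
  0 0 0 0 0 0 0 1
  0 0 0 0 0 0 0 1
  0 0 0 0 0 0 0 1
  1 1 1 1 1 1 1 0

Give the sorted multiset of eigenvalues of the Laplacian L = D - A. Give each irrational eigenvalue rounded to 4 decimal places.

Each diagonal entry of L is the vertex degree and each off-diagonal entry is -1 where an edge is present, 0 otherwise; in the order [0, 1, 2, 3, 4, 5, 6, 7] the diagonal is [1, 1, 1, 1, 1, 1, 1, 7]. Since every row of L sums to 0, the all-ones vector is in the kernel and 0 is an eigenvalue. The single zero eigenvalue shows the graph is connected. The largest eigenvalue, 8, is at most the vertex count 8.

[0, 1, 1, 1, 1, 1, 1, 8]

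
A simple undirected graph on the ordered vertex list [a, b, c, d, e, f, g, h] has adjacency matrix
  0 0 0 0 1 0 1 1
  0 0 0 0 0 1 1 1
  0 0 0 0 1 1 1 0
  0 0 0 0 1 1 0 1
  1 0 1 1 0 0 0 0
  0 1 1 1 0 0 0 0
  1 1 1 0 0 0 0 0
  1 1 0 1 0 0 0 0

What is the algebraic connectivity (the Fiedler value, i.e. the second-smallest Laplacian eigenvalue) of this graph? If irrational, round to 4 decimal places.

2

With the vertex order [a, b, c, d, e, f, g, h], the degrees are [3, 3, 3, 3, 3, 3, 3, 3], giving D = diag(3, 3, 3, 3, 3, 3, 3, 3) and L = D - A. Computing the eigenvalues of L and sorting gives [0, 2, 2, 2, 4, 4, 4, 6]. The Fiedler value lambda_2 = 2 is strictly positive, so the graph is connected. By the matrix-tree theorem the graph has (1/8) * product of the nonzero eigenvalues = 384 spanning trees.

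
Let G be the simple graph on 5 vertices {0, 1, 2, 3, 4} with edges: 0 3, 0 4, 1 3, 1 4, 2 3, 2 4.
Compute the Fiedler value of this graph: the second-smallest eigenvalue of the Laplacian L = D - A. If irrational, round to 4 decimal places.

Reading degrees in the order [0, 1, 2, 3, 4] gives [2, 2, 2, 3, 3]; set D = diag(2, 2, 2, 3, 3) and form L = D - A. The sorted Laplacian eigenvalues are [0, 2, 2, 3, 5]; the algebraic connectivity is the second entry, 2. By the matrix-tree theorem the graph has (1/5) * product of the nonzero eigenvalues = 12 spanning trees.

2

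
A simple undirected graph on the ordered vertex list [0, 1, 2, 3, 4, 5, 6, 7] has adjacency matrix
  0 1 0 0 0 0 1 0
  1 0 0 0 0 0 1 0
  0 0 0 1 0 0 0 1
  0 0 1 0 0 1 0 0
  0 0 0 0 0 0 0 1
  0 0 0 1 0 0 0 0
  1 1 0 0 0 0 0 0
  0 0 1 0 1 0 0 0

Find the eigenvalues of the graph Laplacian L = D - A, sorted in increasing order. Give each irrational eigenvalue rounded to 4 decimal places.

[0, 0, 0.3820, 1.3820, 2.6180, 3, 3, 3.6180]

Each diagonal entry of L is the vertex degree and each off-diagonal entry is -1 where an edge is present, 0 otherwise; in the order [0, 1, 2, 3, 4, 5, 6, 7] the diagonal is [2, 2, 2, 2, 1, 1, 2, 2]. The multiplicity of 0 as a Laplacian eigenvalue equals the number of connected components. The 2 zero eigenvalues correspond to the 2 connected components. The eigenvalues sum to 14, which equals trace(L) = 2|E|.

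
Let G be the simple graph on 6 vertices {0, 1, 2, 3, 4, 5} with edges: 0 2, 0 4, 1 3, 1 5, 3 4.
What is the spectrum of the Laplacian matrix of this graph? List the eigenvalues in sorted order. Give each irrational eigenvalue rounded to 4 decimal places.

With the vertex order [0, 1, 2, 3, 4, 5], the degrees are [2, 2, 1, 2, 2, 1], giving D = diag(2, 2, 1, 2, 2, 1) and L = D - A. Diagonalising L (or applying a numerical eigensolver to the 6x6 matrix) gives the spectrum above. There is one zero in the spectrum, matching the 1 component. The eigenvalues sum to 10, which equals trace(L) = 2|E|.

[0, 0.2679, 1, 2, 3, 3.7321]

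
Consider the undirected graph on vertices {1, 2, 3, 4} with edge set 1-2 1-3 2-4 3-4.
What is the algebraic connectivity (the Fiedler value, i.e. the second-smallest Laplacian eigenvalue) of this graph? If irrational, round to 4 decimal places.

Each diagonal entry of L is the vertex degree and each off-diagonal entry is -1 where an edge is present, 0 otherwise; in the order [1, 2, 3, 4] the diagonal is [2, 2, 2, 2]. The smallest Laplacian eigenvalue is always 0. The next one, lambda_2 = 2, measures how hard the graph is to disconnect: larger values mean better connectivity. By the matrix-tree theorem the graph has (1/4) * product of the nonzero eigenvalues = 4 spanning trees.

2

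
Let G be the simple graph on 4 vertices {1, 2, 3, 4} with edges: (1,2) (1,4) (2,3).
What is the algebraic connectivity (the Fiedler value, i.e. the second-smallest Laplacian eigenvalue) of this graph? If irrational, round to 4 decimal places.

0.5858

Reading degrees in the order [1, 2, 3, 4] gives [2, 2, 1, 1]; set D = diag(2, 2, 1, 1) and form L = D - A. The smallest Laplacian eigenvalue is always 0. The next one, lambda_2 = 0.5858, measures how hard the graph is to disconnect: larger values mean better connectivity. The largest eigenvalue, 3.4142, is at most the vertex count 4.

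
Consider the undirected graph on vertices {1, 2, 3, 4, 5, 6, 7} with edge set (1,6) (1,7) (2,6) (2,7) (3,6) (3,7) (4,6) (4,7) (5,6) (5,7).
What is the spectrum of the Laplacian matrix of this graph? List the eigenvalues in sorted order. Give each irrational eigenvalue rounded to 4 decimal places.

[0, 2, 2, 2, 2, 5, 7]

Each diagonal entry of L is the vertex degree and each off-diagonal entry is -1 where an edge is present, 0 otherwise; in the order [1, 2, 3, 4, 5, 6, 7] the diagonal is [2, 2, 2, 2, 2, 5, 5]. Diagonalising L (or applying a numerical eigensolver to the 7x7 matrix) gives the spectrum above. The single zero eigenvalue shows the graph is connected.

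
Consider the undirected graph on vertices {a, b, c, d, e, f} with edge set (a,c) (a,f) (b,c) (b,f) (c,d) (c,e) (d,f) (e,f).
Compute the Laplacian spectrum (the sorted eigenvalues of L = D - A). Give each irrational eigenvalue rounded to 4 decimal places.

With the vertex order [a, b, c, d, e, f], the degrees are [2, 2, 4, 2, 2, 4], giving D = diag(2, 2, 4, 2, 2, 4) and L = D - A. L is symmetric positive semidefinite, so every eigenvalue is real and nonnegative. There is one zero in the spectrum, matching the 1 component. The eigenvalues sum to 16, which equals trace(L) = 2|E|.

[0, 2, 2, 2, 4, 6]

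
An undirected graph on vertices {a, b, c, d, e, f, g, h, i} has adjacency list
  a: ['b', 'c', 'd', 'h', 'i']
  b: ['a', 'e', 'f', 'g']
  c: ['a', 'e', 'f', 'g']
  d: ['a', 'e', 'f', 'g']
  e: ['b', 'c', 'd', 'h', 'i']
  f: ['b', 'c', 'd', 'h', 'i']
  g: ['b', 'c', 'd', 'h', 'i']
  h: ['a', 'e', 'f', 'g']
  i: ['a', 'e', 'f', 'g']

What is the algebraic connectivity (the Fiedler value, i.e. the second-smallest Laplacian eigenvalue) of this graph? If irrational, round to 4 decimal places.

With the vertex order [a, b, c, d, e, f, g, h, i], the degrees are [5, 4, 4, 4, 5, 5, 5, 4, 4], giving D = diag(5, 4, 4, 4, 5, 5, 5, 4, 4) and L = D - A. Computing the eigenvalues of L and sorting gives [0, 4, 4, 4, 4, 5, 5, 5, 9]. The Fiedler value lambda_2 = 4 is strictly positive, so the graph is connected. There is one zero in the spectrum, matching the 1 component. The eigenvalues sum to 40, which equals trace(L) = 2|E|.

4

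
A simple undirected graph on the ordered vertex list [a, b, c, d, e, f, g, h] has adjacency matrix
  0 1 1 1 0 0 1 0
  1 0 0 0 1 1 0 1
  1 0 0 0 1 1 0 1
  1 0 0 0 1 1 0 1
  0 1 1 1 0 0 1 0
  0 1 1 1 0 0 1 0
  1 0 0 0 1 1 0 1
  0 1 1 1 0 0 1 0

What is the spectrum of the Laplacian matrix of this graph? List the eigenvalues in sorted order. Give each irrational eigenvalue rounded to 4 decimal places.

[0, 4, 4, 4, 4, 4, 4, 8]

With the vertex order [a, b, c, d, e, f, g, h], the degrees are [4, 4, 4, 4, 4, 4, 4, 4], giving D = diag(4, 4, 4, 4, 4, 4, 4, 4) and L = D - A. Since every row of L sums to 0, the all-ones vector is in the kernel and 0 is an eigenvalue. The eigenvalues sum to 32, which equals trace(L) = 2|E|.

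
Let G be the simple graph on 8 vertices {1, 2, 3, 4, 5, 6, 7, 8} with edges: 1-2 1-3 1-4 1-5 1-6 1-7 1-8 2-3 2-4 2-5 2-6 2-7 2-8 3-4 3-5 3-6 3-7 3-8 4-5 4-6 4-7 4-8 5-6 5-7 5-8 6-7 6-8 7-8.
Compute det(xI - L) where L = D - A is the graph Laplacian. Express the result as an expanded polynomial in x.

Each diagonal entry of L is the vertex degree and each off-diagonal entry is -1 where an edge is present, 0 otherwise; in the order [1, 2, 3, 4, 5, 6, 7, 8] the diagonal is [7, 7, 7, 7, 7, 7, 7, 7]. The eigenvalues of L are [0, 8, 8, 8, 8, 8, 8, 8]; the characteristic polynomial is the product of (x - lambda_i), which multiplies out to x^8 - 56x^7 + 1344x^6 - 17920x^5 + 143360x^4 - 688128x^3 + 1835008x^2 - 2097152x. Since p(0) = det(-L) = 0, x divides p(x). There is one zero in the spectrum, matching the 1 component.

x^8 - 56x^7 + 1344x^6 - 17920x^5 + 143360x^4 - 688128x^3 + 1835008x^2 - 2097152x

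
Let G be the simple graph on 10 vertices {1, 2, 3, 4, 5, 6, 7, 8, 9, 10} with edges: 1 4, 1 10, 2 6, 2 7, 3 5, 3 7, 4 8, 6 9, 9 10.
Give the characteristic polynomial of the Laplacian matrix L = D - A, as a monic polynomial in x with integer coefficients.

With the vertex order [1, 2, 3, 4, 5, 6, 7, 8, 9, 10], the degrees are [2, 2, 2, 2, 1, 2, 2, 1, 2, 2], giving D = diag(2, 2, 2, 2, 1, 2, 2, 1, 2, 2) and L = D - A. Computing det(xI - L) by cofactor expansion (or equivalently via sum-over-permutations) gives x^10 - 18x^9 + 136x^8 - 560x^7 + 1365x^6 - 2002x^5 + 1716x^4 - 792x^3 + 165x^2 - 10x. The coefficient of x^9 equals -trace(L) = -18, matching the sum of degrees.

x^10 - 18x^9 + 136x^8 - 560x^7 + 1365x^6 - 2002x^5 + 1716x^4 - 792x^3 + 165x^2 - 10x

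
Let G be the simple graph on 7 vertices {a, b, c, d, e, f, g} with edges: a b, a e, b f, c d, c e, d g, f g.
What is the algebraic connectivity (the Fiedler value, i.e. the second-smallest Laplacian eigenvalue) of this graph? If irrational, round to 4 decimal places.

Each diagonal entry of L is the vertex degree and each off-diagonal entry is -1 where an edge is present, 0 otherwise; in the order [a, b, c, d, e, f, g] the diagonal is [2, 2, 2, 2, 2, 2, 2]. The smallest Laplacian eigenvalue is always 0. The next one, lambda_2 = 0.7530, measures how hard the graph is to disconnect: larger values mean better connectivity. The eigenvalues sum to 14, which equals trace(L) = 2|E|.

0.7530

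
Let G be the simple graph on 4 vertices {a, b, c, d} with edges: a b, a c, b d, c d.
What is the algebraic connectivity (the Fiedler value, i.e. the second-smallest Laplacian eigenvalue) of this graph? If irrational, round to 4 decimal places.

2

With the vertex order [a, b, c, d], the degrees are [2, 2, 2, 2], giving D = diag(2, 2, 2, 2) and L = D - A. Computing the eigenvalues of L and sorting gives [0, 2, 2, 4]. The Fiedler value lambda_2 = 2 is strictly positive, so the graph is connected. By the matrix-tree theorem the graph has (1/4) * product of the nonzero eigenvalues = 4 spanning trees.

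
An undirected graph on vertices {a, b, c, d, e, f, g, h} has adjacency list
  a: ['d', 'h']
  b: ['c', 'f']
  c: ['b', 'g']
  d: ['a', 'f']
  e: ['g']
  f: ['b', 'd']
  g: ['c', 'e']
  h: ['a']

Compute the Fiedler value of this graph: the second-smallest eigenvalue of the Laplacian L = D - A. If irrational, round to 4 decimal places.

0.1522

Reading degrees in the order [a, b, c, d, e, f, g, h] gives [2, 2, 2, 2, 1, 2, 2, 1]; set D = diag(2, 2, 2, 2, 1, 2, 2, 1) and form L = D - A. Computing the eigenvalues of L and sorting gives [0, 0.1522, 0.5858, 1.2346, 2, 2.7654, 3.4142, 3.8478]. The Fiedler value lambda_2 = 0.1522 is strictly positive, so the graph is connected. The largest eigenvalue, 3.8478, is at most the vertex count 8.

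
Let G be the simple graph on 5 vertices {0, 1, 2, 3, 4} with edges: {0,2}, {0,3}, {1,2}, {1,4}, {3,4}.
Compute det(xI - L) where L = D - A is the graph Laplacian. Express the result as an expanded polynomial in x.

x^5 - 10x^4 + 35x^3 - 50x^2 + 25x

Reading degrees in the order [0, 1, 2, 3, 4] gives [2, 2, 2, 2, 2]; set D = diag(2, 2, 2, 2, 2) and form L = D - A. L has integer entries, so p(x) = det(xI - L) has integer coefficients. Expanding the determinant yields x^5 - 10x^4 + 35x^3 - 50x^2 + 25x. The coefficient of x^4 equals -trace(L) = -10, matching the sum of degrees. There is one zero in the spectrum, matching the 1 component.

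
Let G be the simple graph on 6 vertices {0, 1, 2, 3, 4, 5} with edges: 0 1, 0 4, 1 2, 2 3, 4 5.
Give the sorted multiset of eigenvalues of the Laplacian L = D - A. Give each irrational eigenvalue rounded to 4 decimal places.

[0, 0.2679, 1, 2, 3, 3.7321]

With the vertex order [0, 1, 2, 3, 4, 5], the degrees are [2, 2, 2, 1, 2, 1], giving D = diag(2, 2, 2, 1, 2, 1) and L = D - A. The multiplicity of 0 as a Laplacian eigenvalue equals the number of connected components. The single zero eigenvalue shows the graph is connected.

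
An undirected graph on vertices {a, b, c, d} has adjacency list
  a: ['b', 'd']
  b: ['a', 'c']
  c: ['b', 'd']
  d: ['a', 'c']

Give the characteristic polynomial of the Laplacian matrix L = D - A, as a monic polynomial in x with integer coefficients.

x^4 - 8x^3 + 20x^2 - 16x

With the vertex order [a, b, c, d], the degrees are [2, 2, 2, 2], giving D = diag(2, 2, 2, 2) and L = D - A. The eigenvalues of L are [0, 2, 2, 4]; the characteristic polynomial is the product of (x - lambda_i), which multiplies out to x^4 - 8x^3 + 20x^2 - 16x. Since p(0) = det(-L) = 0, x divides p(x). The eigenvalues sum to 8, which equals trace(L) = 2|E|. The largest eigenvalue, 4, is at most the vertex count 4.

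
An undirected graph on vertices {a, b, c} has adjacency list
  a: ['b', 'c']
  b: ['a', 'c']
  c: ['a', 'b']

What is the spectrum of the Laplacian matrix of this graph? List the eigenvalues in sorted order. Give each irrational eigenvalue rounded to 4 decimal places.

With the vertex order [a, b, c], the degrees are [2, 2, 2], giving D = diag(2, 2, 2) and L = D - A. Since every row of L sums to 0, the all-ones vector is in the kernel and 0 is an eigenvalue. The single zero eigenvalue shows the graph is connected.

[0, 3, 3]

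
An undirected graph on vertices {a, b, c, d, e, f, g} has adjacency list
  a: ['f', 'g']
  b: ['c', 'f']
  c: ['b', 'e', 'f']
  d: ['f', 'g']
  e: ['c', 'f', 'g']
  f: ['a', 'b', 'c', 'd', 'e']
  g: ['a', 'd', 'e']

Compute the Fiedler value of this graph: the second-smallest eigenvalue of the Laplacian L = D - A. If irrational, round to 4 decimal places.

Reading degrees in the order [a, b, c, d, e, f, g] gives [2, 2, 3, 2, 3, 5, 3]; set D = diag(2, 2, 3, 2, 3, 5, 3) and form L = D - A. Computing the eigenvalues of L and sorting gives [0, 1.1891, 2, 2.4337, 3.5963, 4.4915, 6.2893]. The Fiedler value lambda_2 = 1.1891 is strictly positive, so the graph is connected.

1.1891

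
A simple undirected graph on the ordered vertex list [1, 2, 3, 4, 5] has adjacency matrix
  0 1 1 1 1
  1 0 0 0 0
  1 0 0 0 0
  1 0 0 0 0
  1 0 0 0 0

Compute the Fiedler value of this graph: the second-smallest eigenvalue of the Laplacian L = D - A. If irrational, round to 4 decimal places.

1

With the vertex order [1, 2, 3, 4, 5], the degrees are [4, 1, 1, 1, 1], giving D = diag(4, 1, 1, 1, 1) and L = D - A. The sorted Laplacian eigenvalues are [0, 1, 1, 1, 5]; the algebraic connectivity is the second entry, 1. By the matrix-tree theorem the graph has (1/5) * product of the nonzero eigenvalues = 1 spanning tree. The eigenvalues sum to 8, which equals trace(L) = 2|E|.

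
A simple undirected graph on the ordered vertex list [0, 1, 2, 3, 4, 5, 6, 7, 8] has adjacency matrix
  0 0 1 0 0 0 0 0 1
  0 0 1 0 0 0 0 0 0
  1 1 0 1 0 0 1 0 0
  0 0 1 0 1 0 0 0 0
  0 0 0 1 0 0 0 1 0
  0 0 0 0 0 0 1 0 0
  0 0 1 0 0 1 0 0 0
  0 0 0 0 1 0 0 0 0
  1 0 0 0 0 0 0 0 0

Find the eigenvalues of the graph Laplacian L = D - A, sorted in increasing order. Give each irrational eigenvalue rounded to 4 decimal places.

[0, 0.2398, 0.3820, 0.7199, 1.4240, 2.2032, 2.6180, 3.1692, 5.2439]

With the vertex order [0, 1, 2, 3, 4, 5, 6, 7, 8], the degrees are [2, 1, 4, 2, 2, 1, 2, 1, 1], giving D = diag(2, 1, 4, 2, 2, 1, 2, 1, 1) and L = D - A. The multiplicity of 0 as a Laplacian eigenvalue equals the number of connected components. There is one zero in the spectrum, matching the 1 component. The eigenvalues sum to 16, which equals trace(L) = 2|E|.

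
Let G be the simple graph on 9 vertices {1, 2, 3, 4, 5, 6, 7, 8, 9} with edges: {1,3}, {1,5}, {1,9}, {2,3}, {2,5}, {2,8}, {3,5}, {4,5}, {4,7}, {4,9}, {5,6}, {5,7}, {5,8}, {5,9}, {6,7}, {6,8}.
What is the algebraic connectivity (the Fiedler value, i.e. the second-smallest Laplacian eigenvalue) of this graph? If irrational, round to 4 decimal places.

1.5858

Each diagonal entry of L is the vertex degree and each off-diagonal entry is -1 where an edge is present, 0 otherwise; in the order [1, 2, 3, 4, 5, 6, 7, 8, 9] the diagonal is [3, 3, 3, 3, 8, 3, 3, 3, 3]. The sorted Laplacian eigenvalues are [0, 1.5858, 1.5858, 3, 3, 4.4142, 4.4142, 5, 9]; the algebraic connectivity is the second entry, 1.5858. There is one zero in the spectrum, matching the 1 component. By the matrix-tree theorem the graph has (1/9) * product of the nonzero eigenvalues = 2205 spanning trees.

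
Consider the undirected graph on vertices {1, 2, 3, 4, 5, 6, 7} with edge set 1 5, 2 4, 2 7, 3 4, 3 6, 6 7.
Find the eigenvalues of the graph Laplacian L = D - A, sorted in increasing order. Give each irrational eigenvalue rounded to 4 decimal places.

[0, 0, 1.3820, 1.3820, 2, 3.6180, 3.6180]

Each diagonal entry of L is the vertex degree and each off-diagonal entry is -1 where an edge is present, 0 otherwise; in the order [1, 2, 3, 4, 5, 6, 7] the diagonal is [1, 2, 2, 2, 1, 2, 2]. The multiplicity of 0 as a Laplacian eigenvalue equals the number of connected components. The 2 zero eigenvalues correspond to the 2 connected components.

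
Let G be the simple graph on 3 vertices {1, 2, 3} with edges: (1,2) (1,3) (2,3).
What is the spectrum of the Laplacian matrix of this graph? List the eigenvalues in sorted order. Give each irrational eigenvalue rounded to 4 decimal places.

[0, 3, 3]

Each diagonal entry of L is the vertex degree and each off-diagonal entry is -1 where an edge is present, 0 otherwise; in the order [1, 2, 3] the diagonal is [2, 2, 2]. Since every row of L sums to 0, the all-ones vector is in the kernel and 0 is an eigenvalue. The single zero eigenvalue shows the graph is connected. By the matrix-tree theorem the graph has (1/3) * product of the nonzero eigenvalues = 3 spanning trees. There is one zero in the spectrum, matching the 1 component.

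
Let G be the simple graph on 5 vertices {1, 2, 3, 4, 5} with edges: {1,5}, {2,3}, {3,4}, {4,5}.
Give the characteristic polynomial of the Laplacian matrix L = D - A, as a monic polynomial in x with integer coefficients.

With the vertex order [1, 2, 3, 4, 5], the degrees are [1, 1, 2, 2, 2], giving D = diag(1, 1, 2, 2, 2) and L = D - A. Computing det(xI - L) by cofactor expansion (or equivalently via sum-over-permutations) gives x^5 - 8x^4 + 21x^3 - 20x^2 + 5x. Since p(0) = det(-L) = 0, x divides p(x).

x^5 - 8x^4 + 21x^3 - 20x^2 + 5x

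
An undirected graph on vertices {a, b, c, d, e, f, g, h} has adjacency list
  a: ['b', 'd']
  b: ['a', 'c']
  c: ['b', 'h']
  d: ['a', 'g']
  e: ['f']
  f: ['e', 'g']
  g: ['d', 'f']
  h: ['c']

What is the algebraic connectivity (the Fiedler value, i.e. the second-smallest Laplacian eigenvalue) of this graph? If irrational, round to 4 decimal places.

With the vertex order [a, b, c, d, e, f, g, h], the degrees are [2, 2, 2, 2, 1, 2, 2, 1], giving D = diag(2, 2, 2, 2, 1, 2, 2, 1) and L = D - A. The sorted Laplacian eigenvalues are [0, 0.1522, 0.5858, 1.2346, 2, 2.7654, 3.4142, 3.8478]; the algebraic connectivity is the second entry, 0.1522.

0.1522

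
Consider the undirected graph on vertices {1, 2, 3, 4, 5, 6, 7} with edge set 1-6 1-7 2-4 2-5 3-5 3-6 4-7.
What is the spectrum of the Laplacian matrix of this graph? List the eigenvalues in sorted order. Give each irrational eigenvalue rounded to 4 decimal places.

With the vertex order [1, 2, 3, 4, 5, 6, 7], the degrees are [2, 2, 2, 2, 2, 2, 2], giving D = diag(2, 2, 2, 2, 2, 2, 2) and L = D - A. Since every row of L sums to 0, the all-ones vector is in the kernel and 0 is an eigenvalue. The single zero eigenvalue shows the graph is connected. There is one zero in the spectrum, matching the 1 component. By the matrix-tree theorem the graph has (1/7) * product of the nonzero eigenvalues = 7 spanning trees.

[0, 0.7530, 0.7530, 2.4450, 2.4450, 3.8019, 3.8019]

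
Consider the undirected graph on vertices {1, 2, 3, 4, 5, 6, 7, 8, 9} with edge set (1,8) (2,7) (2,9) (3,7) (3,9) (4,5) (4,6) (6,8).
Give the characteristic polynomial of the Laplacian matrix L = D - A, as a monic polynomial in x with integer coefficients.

Each diagonal entry of L is the vertex degree and each off-diagonal entry is -1 where an edge is present, 0 otherwise; in the order [1, 2, 3, 4, 5, 6, 7, 8, 9] the diagonal is [1, 2, 2, 2, 1, 2, 2, 2, 2]. L has integer entries, so p(x) = det(xI - L) has integer coefficients. Expanding the determinant yields x^9 - 16x^8 + 105x^7 - 364x^6 + 713x^5 - 776x^4 + 420x^3 - 80x^2. The coefficient of x^8 equals -trace(L) = -16, matching the sum of degrees. There are 2 zeros in the spectrum, matching the 2 components.

x^9 - 16x^8 + 105x^7 - 364x^6 + 713x^5 - 776x^4 + 420x^3 - 80x^2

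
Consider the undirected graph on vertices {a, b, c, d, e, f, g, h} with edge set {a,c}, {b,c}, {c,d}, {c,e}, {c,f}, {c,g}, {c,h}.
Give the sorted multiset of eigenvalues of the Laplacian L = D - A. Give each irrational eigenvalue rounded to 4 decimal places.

[0, 1, 1, 1, 1, 1, 1, 8]

Reading degrees in the order [a, b, c, d, e, f, g, h] gives [1, 1, 7, 1, 1, 1, 1, 1]; set D = diag(1, 1, 7, 1, 1, 1, 1, 1) and form L = D - A. Diagonalising L (or applying a numerical eigensolver to the 8x8 matrix) gives the spectrum above. The eigenvalues sum to 14, which equals trace(L) = 2|E|.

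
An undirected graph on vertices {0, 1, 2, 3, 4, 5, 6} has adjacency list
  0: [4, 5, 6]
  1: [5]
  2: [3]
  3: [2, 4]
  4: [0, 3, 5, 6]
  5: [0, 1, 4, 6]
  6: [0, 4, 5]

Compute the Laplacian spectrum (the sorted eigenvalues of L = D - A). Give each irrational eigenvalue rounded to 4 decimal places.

[0, 0.4221, 1.0738, 2.4516, 4, 4.7690, 5.2835]

With the vertex order [0, 1, 2, 3, 4, 5, 6], the degrees are [3, 1, 1, 2, 4, 4, 3], giving D = diag(3, 1, 1, 2, 4, 4, 3) and L = D - A. The multiplicity of 0 as a Laplacian eigenvalue equals the number of connected components.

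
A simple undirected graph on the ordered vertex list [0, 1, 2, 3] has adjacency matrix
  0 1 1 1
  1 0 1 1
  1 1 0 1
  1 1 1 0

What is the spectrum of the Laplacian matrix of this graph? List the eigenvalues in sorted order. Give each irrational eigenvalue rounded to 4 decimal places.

With the vertex order [0, 1, 2, 3], the degrees are [3, 3, 3, 3], giving D = diag(3, 3, 3, 3) and L = D - A. Diagonalising L (or applying a numerical eigensolver to the 4x4 matrix) gives the spectrum above. The eigenvalues sum to 12, which equals trace(L) = 2|E|.

[0, 4, 4, 4]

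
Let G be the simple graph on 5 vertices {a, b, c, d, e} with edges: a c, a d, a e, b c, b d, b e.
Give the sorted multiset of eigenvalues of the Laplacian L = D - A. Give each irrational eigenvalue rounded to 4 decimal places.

Each diagonal entry of L is the vertex degree and each off-diagonal entry is -1 where an edge is present, 0 otherwise; in the order [a, b, c, d, e] the diagonal is [3, 3, 2, 2, 2]. L is symmetric positive semidefinite, so every eigenvalue is real and nonnegative. The single zero eigenvalue shows the graph is connected. The largest eigenvalue, 5, is at most the vertex count 5. The eigenvalues sum to 12, which equals trace(L) = 2|E|.

[0, 2, 2, 3, 5]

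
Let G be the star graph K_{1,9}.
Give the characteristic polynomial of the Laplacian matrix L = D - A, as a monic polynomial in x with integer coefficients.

x^10 - 18x^9 + 108x^8 - 336x^7 + 630x^6 - 756x^5 + 588x^4 - 288x^3 + 81x^2 - 10x

The graph has 10 vertices and degree multiset [9, 1, 1, 1, 1, 1, 1, 1, 1, 1]; D is the diagonal matrix of degrees and L = D - A. L has integer entries, so p(x) = det(xI - L) has integer coefficients. Expanding the determinant yields x^10 - 18x^9 + 108x^8 - 336x^7 + 630x^6 - 756x^5 + 588x^4 - 288x^3 + 81x^2 - 10x. The constant term is 0 because L is singular (the all-ones vector lies in its kernel). By the matrix-tree theorem the graph has (1/10) * product of the nonzero eigenvalues = 1 spanning tree.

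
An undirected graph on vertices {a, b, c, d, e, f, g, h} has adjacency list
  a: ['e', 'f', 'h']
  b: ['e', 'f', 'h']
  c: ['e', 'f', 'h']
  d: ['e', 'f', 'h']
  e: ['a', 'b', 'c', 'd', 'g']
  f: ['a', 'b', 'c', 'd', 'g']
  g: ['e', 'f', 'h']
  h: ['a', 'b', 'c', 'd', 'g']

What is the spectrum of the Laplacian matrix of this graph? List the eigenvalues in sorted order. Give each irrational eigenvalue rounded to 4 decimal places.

Reading degrees in the order [a, b, c, d, e, f, g, h] gives [3, 3, 3, 3, 5, 5, 3, 5]; set D = diag(3, 3, 3, 3, 5, 5, 3, 5) and form L = D - A. The multiplicity of 0 as a Laplacian eigenvalue equals the number of connected components. By the matrix-tree theorem the graph has (1/8) * product of the nonzero eigenvalues = 2025 spanning trees.

[0, 3, 3, 3, 3, 5, 5, 8]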